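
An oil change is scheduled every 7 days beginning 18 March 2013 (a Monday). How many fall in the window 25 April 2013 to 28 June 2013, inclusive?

Occurrences land 7·i days after 18 March 2013 for i = 0, 1, 2, …
25 April 2013 is 38 days after the start; 38 ÷ 7 = 5 remainder 3; since the remainder is 3, round up to i = 6. First occurrence in the window: #7 on 29 April 2013 (6×7 = 42 days in).
28 June 2013 is 102 days after the start; 102 ÷ 7 = 14 remainder 4. Last occurrence in the window: #15 on 24 June 2013.
Occurrences #7 through #15: 9 in total.

9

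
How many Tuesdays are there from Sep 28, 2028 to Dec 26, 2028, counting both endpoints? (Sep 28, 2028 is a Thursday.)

13

Sep 28, 2028 is a Thursday; the first Tuesday on or after it is Oct 3, 2028 (5 days later).
From Oct 3, 2028 to Dec 26, 2028: 28 + 30 + 26 = 84 days (rest of Oct, Nov, Dec).
84 ÷ 7 = 12 full weeks with remainder 0, so 12 more Tuesdays after the first → 13.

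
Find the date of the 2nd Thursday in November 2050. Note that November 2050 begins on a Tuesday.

November 10, 2050

November 2050 begins on a Tuesday, so the first Thursday is November 3 (2 days later).
The 2nd Thursday is 1 weeks later: 3 + 7 = 10.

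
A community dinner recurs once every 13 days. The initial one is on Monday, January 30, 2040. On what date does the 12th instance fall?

June 21, 2040

The 12th occurrence is 11 intervals after the first: 11 × 13 = 143 days after January 30, 2040.
January has 31 days — 1 day to the end of January leaves 142.
February has 29 days (113 left).
March has 31 days (82 left).
April has 30 days (52 left).
May has 31 days (21 left).
21 days into June → June 21, 2040.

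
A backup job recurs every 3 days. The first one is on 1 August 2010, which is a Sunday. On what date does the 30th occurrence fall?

27 October 2010

The 30th occurrence is 29 intervals after the first: 29 × 3 = 87 days after 1 August 2010.
August has 31 days — 30 days to the end of August leaves 57.
September has 30 days (27 left).
27 days into October → 27 October 2010.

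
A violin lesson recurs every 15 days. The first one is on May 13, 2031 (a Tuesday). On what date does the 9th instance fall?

September 10, 2031

The 9th occurrence is 8 intervals after the first: 8 × 15 = 120 days after May 13, 2031.
May has 31 days — 18 days to the end of May leaves 102.
June has 30 days (72 left).
July has 31 days (41 left).
August has 31 days (10 left).
10 days into September → September 10, 2031.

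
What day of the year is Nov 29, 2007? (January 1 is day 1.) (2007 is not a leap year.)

333

Days in months before Nov: 31 + 28 + 31 + 30 + 31 + 30 + 31 + 31 + 30 + 31 = 304.
Plus 29 days into Nov → day 333.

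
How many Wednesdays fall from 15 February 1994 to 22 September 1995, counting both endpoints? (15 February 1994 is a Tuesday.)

84

15 February 1994 is a Tuesday; the first Wednesday on or after it is 16 February 1994 (1 day later).
From 16 February 1994 to 22 September 1995: 318 + 265 = 583 days (rest of 1994, to 22 September 1995 in 1995).
583 ÷ 7 = 83 full weeks with remainder 2, so 83 more Wednesdays after the first → 84.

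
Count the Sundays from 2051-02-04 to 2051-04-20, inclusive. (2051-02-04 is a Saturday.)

11

2051-02-04 is a Saturday; the first Sunday on or after it is 2051-02-05 (1 day later).
From 2051-02-05 to 2051-04-20: 23 + 31 + 20 = 74 days (rest of February, March, April).
74 ÷ 7 = 10 full weeks with remainder 4, so 10 more Sundays after the first → 11.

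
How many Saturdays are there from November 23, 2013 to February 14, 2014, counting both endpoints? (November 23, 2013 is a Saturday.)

12

November 23, 2013 is a Saturday; the first Saturday on or after it is November 23, 2013.
From November 23, 2013 to February 14, 2014: 7 + 31 + 31 + 14 = 83 days (rest of November, December, January, February).
83 ÷ 7 = 11 full weeks with remainder 6, so 11 more Saturdays after the first → 12.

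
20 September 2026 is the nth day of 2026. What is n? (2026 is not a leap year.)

263

Days in months before September: 31 + 28 + 31 + 30 + 31 + 30 + 31 + 31 = 243.
Plus 20 days into September → day 263.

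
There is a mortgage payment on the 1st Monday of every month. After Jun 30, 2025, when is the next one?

Jun 2025 starts on a Sunday, so its 1st Monday is Jun 2, 2025 (1 day in).
That is not after Jun 30, 2025, so look at Jul 2025.
Jul 2025 starts on a Tuesday, so its 1st Monday is Jul 7, 2025 (6 days in).

Jul 7, 2025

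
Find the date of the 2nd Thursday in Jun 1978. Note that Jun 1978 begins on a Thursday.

Jun 1978 begins on a Thursday, so the first Thursday is Jun 1.
The 2nd Thursday is 1 weeks later: 1 + 7 = 8.

Jun 8, 1978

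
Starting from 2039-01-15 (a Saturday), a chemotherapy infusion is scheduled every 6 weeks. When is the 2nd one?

2039-02-26

The 2nd occurrence is 1 interval after the first: 1 × 42 = 42 days after 2039-01-15.
January has 31 days — 16 days to the end of January leaves 26.
26 days into February → 2039-02-26.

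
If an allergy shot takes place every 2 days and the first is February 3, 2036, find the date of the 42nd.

April 25, 2036

The 42nd occurrence is 41 intervals after the first: 41 × 2 = 82 days after February 3, 2036.
February has 29 days — 26 days to the end of February leaves 56.
March has 31 days (25 left).
25 days into April → April 25, 2036.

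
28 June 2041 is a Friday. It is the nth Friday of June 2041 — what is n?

Day 28 falls in week ⌈28/7⌉ of the month.
Days 1–7 hold the 1st Friday, 8–14 the 2nd, 15–21 the 3rd, 22–28 the 4th, 29–31 the 5th.
28 is in the range for the 4th.

4th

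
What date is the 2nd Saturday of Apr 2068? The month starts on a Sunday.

Apr 14, 2068

Apr 2068 begins on a Sunday, so the first Saturday is Apr 7 (6 days later).
The 2nd Saturday is 1 weeks later: 7 + 7 = 14.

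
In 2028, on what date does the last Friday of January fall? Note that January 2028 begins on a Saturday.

January 2028 begins on a Saturday, so the first Friday is January 7 (6 days later).
January 2028 has 31 days. Adding weeks: 7, 14, 21, 28 — the last one ≤ 31 is the 28th.

28 January 2028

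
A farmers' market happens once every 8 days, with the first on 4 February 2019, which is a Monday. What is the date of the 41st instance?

The 41st occurrence is 40 intervals after the first: 40 × 8 = 320 days after 4 February 2019.
February has 28 days — 24 days to the end of February leaves 296.
March has 31 days (265 left).
April has 30 days (235 left).
May has 31 days (204 left).
June has 30 days (174 left).
July has 31 days (143 left).
August has 31 days (112 left).
September has 30 days (82 left).
October has 31 days (51 left).
November has 30 days (21 left).
21 days into December → 21 December 2019.

21 December 2019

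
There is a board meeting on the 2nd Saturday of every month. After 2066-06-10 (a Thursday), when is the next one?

2066-06-12

June 2066 starts on a Tuesday; its first Saturday is the 5th, so the 2nd Saturday is the 12th — 2066-06-12.
2066-06-12 is after 2066-06-10, so that is the next one.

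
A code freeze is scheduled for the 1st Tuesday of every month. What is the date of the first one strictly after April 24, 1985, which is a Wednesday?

April 1985 starts on a Monday, so its 1st Tuesday is April 2, 1985 (1 day in).
That is not after April 24, 1985, so look at May 1985.
May 1985 starts on a Wednesday, so its 1st Tuesday is May 7, 1985 (6 days in).

May 7, 1985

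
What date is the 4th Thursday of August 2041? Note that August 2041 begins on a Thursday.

August 2041 begins on a Thursday, so the first Thursday is August 1.
The 4th Thursday is 3 weeks later: 1 + 21 = 22.

2041-08-22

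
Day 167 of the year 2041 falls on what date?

June 16, 2041

January has 31 days (167 − 31 = 136 remain).
February has 28 days (136 − 28 = 108 remain).
March has 31 days (108 − 31 = 77 remain).
April has 30 days (77 − 30 = 47 remain).
May has 31 days (47 − 31 = 16 remain).
16 into June → June 16.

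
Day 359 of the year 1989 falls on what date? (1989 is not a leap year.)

25 December 1989

January has 31 days (359 − 31 = 328 remain).
February has 28 days (328 − 28 = 300 remain).
March has 31 days (300 − 31 = 269 remain).
April has 30 days (269 − 30 = 239 remain).
May has 31 days (239 − 31 = 208 remain).
June has 30 days (208 − 30 = 178 remain).
July has 31 days (178 − 31 = 147 remain).
August has 31 days (147 − 31 = 116 remain).
September has 30 days (116 − 30 = 86 remain).
October has 31 days (86 − 31 = 55 remain).
November has 30 days (55 − 30 = 25 remain).
25 into December → December 25.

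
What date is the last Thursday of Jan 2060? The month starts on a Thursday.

Jan 29, 2060

Jan 2060 begins on a Thursday, so the first Thursday is Jan 1.
Jan 2060 has 31 days. Adding weeks: 1, 8, 15, 22, 29 — the last one ≤ 31 is the 29th.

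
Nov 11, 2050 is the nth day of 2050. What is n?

315

Days in months before Nov: 31 + 28 + 31 + 30 + 31 + 30 + 31 + 31 + 30 + 31 = 304.
Plus 11 days into Nov → day 315.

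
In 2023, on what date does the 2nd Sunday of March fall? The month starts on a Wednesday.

March 2023 begins on a Wednesday, so the first Sunday is March 5 (4 days later).
The 2nd Sunday is 1 weeks later: 5 + 7 = 12.

March 12, 2023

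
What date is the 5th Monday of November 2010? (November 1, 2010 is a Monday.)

November 29, 2010

November 2010 begins on a Monday, so the first Monday is November 1.
The 5th Monday is 4 weeks later: 1 + 28 = 29.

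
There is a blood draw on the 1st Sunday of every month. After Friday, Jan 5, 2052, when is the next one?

Jan 7, 2052

Jan 2052 starts on a Monday, so its 1st Sunday is Jan 7, 2052 (6 days in).
Jan 7, 2052 is after Jan 5, 2052, so that is the next one.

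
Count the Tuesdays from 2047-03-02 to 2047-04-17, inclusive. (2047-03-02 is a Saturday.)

2047-03-02 is a Saturday; the first Tuesday on or after it is 2047-03-05 (3 days later).
From 2047-03-05 to 2047-04-17: 26 + 17 = 43 days (rest of March, April).
43 ÷ 7 = 6 full weeks with remainder 1, so 6 more Tuesdays after the first → 7.

7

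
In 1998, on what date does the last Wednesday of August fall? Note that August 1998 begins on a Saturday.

August 1998 begins on a Saturday, so the first Wednesday is August 5 (4 days later).
August 1998 has 31 days. Adding weeks: 5, 12, 19, 26 — the last one ≤ 31 is the 26th.

26 August 1998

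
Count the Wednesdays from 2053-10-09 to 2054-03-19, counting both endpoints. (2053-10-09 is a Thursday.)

2053-10-09 is a Thursday; the first Wednesday on or after it is 2053-10-15 (6 days later).
From 2053-10-15 to 2054-03-19: 16 + 30 + 31 + 31 + 28 + 19 = 155 days (rest of October, November, December, January, February, March).
155 ÷ 7 = 22 full weeks with remainder 1, so 22 more Wednesdays after the first → 23.

23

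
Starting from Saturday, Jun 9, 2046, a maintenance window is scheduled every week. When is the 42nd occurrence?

The 42nd occurrence is 41 intervals after the first: 41 × 7 = 287 days after Jun 9, 2046.
Jun has 30 days — 21 days to the end of Jun leaves 266.
Jul has 31 days (235 left).
Aug has 31 days (204 left).
Sep has 30 days (174 left).
Oct has 31 days (143 left).
Nov has 30 days (113 left).
Dec has 31 days (82 left).
Jan has 31 days (51 left).
Feb has 28 days (23 left).
23 days into Mar → Mar 23, 2047.

Mar 23, 2047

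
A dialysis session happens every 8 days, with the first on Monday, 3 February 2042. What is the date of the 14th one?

The 14th occurrence is 13 intervals after the first: 13 × 8 = 104 days after 3 February 2042.
February has 28 days — 25 days to the end of February leaves 79.
March has 31 days (48 left).
April has 30 days (18 left).
18 days into May → 18 May 2042.

18 May 2042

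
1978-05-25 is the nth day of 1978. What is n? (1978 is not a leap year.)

145

Days in months before May: 31 + 28 + 31 + 30 = 120.
Plus 25 days into May → day 145.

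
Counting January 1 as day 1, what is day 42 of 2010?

January has 31 days (42 − 31 = 11 remain).
11 into February → February 11.

2010-02-11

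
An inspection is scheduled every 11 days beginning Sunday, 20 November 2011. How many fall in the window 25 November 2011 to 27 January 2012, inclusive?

Occurrences land 11·i days after 20 November 2011 for i = 0, 1, 2, …
25 November 2011 is 5 days after the start; 5 ÷ 11 = 0 remainder 5; since the remainder is 5, round up to i = 1. First occurrence in the window: #2 on 1 December 2011 (1×11 = 11 days in).
27 January 2012 is 68 days after the start; 68 ÷ 11 = 6 remainder 2. Last occurrence in the window: #7 on 25 January 2012.
Occurrences #2 through #7: 6 in total.

6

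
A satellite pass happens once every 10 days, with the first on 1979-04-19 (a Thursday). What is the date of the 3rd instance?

The 3rd occurrence is 2 intervals after the first: 2 × 10 = 20 days after 1979-04-19.
April has 30 days — 11 days to the end of April leaves 9.
9 days into May → 1979-05-09.

1979-05-09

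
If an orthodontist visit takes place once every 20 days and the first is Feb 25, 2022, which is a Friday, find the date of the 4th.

The 4th occurrence is 3 intervals after the first: 3 × 20 = 60 days after Feb 25, 2022.
Feb has 28 days — 3 days to the end of Feb leaves 57.
Mar has 31 days (26 left).
26 days into Apr → Apr 26, 2022.

Apr 26, 2022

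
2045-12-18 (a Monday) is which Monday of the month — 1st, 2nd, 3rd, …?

3rd

Day 18 falls in week ⌈18/7⌉ of the month.
Days 1–7 hold the 1st Monday, 8–14 the 2nd, 15–21 the 3rd, 22–28 the 4th, 29–31 the 5th.
18 is in the range for the 3rd.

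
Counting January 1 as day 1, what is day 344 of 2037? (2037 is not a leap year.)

December 10, 2037

January has 31 days (344 − 31 = 313 remain).
February has 28 days (313 − 28 = 285 remain).
March has 31 days (285 − 31 = 254 remain).
April has 30 days (254 − 30 = 224 remain).
May has 31 days (224 − 31 = 193 remain).
June has 30 days (193 − 30 = 163 remain).
July has 31 days (163 − 31 = 132 remain).
August has 31 days (132 − 31 = 101 remain).
September has 30 days (101 − 30 = 71 remain).
October has 31 days (71 − 31 = 40 remain).
November has 30 days (40 − 30 = 10 remain).
10 into December → December 10.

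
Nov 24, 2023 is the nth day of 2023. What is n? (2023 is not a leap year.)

Days in months before Nov: 31 + 28 + 31 + 30 + 31 + 30 + 31 + 31 + 30 + 31 = 304.
Plus 24 days into Nov → day 328.

328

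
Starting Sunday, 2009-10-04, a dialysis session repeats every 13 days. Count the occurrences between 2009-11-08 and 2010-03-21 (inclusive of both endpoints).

10

Occurrences land 13·i days after 2009-10-04 for i = 0, 1, 2, …
2009-11-08 is 35 days after the start; 35 ÷ 13 = 2 remainder 9; since the remainder is 9, round up to i = 3. First occurrence in the window: #4 on 2009-11-12 (3×13 = 39 days in).
2010-03-21 is 168 days after the start; 168 ÷ 13 = 12 remainder 12. Last occurrence in the window: #13 on 2010-03-09.
Occurrences #4 through #13: 10 in total.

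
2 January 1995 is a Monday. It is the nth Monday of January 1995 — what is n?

Day 2 falls in week ⌈2/7⌉ of the month.
Days 1–7 hold the 1st Monday, 8–14 the 2nd, 15–21 the 3rd, 22–28 the 4th, 29–31 the 5th.
2 is in the range for the 1st.

1st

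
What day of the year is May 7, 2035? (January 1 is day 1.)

127

Days in months before May: 31 + 28 + 31 + 30 = 120.
Plus 7 days into May → day 127.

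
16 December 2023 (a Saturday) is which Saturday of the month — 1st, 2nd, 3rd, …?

3rd

Day 16 falls in week ⌈16/7⌉ of the month.
Days 1–7 hold the 1st Saturday, 8–14 the 2nd, 15–21 the 3rd, 22–28 the 4th, 29–31 the 5th.
16 is in the range for the 3rd.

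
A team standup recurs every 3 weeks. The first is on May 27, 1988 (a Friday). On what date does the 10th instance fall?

The 10th occurrence is 9 intervals after the first: 9 × 21 = 189 days after May 27, 1988.
May has 31 days — 4 days to the end of May leaves 185.
Jun has 30 days (155 left).
Jul has 31 days (124 left).
Aug has 31 days (93 left).
Sep has 30 days (63 left).
Oct has 31 days (32 left).
Nov has 30 days (2 left).
2 days into Dec → Dec 2, 1988.

Dec 2, 1988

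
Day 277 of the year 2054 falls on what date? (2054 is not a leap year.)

October 4, 2054

January has 31 days (277 − 31 = 246 remain).
February has 28 days (246 − 28 = 218 remain).
March has 31 days (218 − 31 = 187 remain).
April has 30 days (187 − 30 = 157 remain).
May has 31 days (157 − 31 = 126 remain).
June has 30 days (126 − 30 = 96 remain).
July has 31 days (96 − 31 = 65 remain).
August has 31 days (65 − 31 = 34 remain).
September has 30 days (34 − 30 = 4 remain).
4 into October → October 4.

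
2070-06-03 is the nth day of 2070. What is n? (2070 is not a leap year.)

154

Days in months before June: 31 + 28 + 31 + 30 + 31 = 151.
Plus 3 days into June → day 154.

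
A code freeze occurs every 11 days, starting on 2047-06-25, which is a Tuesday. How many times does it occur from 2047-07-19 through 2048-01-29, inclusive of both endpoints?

17

Occurrences land 11·i days after 2047-06-25 for i = 0, 1, 2, …
2047-07-19 is 24 days after the start; 24 ÷ 11 = 2 remainder 2; since the remainder is 2, round up to i = 3. First occurrence in the window: #4 on 2047-07-28 (3×11 = 33 days in).
2048-01-29 is 218 days after the start; 218 ÷ 11 = 19 remainder 9. Last occurrence in the window: #20 on 2048-01-20.
Occurrences #4 through #20: 17 in total.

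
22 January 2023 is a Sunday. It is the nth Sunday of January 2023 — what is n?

Day 22 falls in week ⌈22/7⌉ of the month.
Days 1–7 hold the 1st Sunday, 8–14 the 2nd, 15–21 the 3rd, 22–28 the 4th, 29–31 the 5th.
22 is in the range for the 4th.

4th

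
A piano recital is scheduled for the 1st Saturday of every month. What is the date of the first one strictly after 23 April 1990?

5 May 1990

April 1990 starts on a Sunday, so its 1st Saturday is 7 April 1990 (6 days in).
That is not after 23 April 1990, so look at May 1990.
May 1990 starts on a Tuesday, so its 1st Saturday is 5 May 1990 (4 days in).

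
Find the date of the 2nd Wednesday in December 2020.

2020-12-09

December 2020 begins on a Tuesday, so the first Wednesday is December 2 (1 day later).
The 2nd Wednesday is 1 weeks later: 2 + 7 = 9.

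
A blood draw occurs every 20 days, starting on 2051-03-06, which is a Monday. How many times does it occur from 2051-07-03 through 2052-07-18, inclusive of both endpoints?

Occurrences land 20·i days after 2051-03-06 for i = 0, 1, 2, …
2051-07-03 is 119 days after the start; 119 ÷ 20 = 5 remainder 19; since the remainder is 19, round up to i = 6. First occurrence in the window: #7 on 2051-07-04 (6×20 = 120 days in).
2052-07-18 is 500 days after the start; 500 ÷ 20 = 25 remainder 0. Last occurrence in the window: #26 on 2052-07-18.
Occurrences #7 through #26: 20 in total.

20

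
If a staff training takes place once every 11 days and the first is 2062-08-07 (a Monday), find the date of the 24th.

2063-04-17

The 24th occurrence is 23 intervals after the first: 23 × 11 = 253 days after 2062-08-07.
August has 31 days — 24 days to the end of August leaves 229.
September has 30 days (199 left).
October has 31 days (168 left).
November has 30 days (138 left).
December has 31 days (107 left).
January has 31 days (76 left).
February has 28 days (48 left).
March has 31 days (17 left).
17 days into April → 2063-04-17.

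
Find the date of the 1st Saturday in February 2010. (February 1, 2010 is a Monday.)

February 2010 begins on a Monday, so the first Saturday is February 6 (5 days later).

2010-02-06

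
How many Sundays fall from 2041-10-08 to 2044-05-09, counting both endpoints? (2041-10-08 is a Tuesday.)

135

2041-10-08 is a Tuesday; the first Sunday on or after it is 2041-10-13 (5 days later).
From 2041-10-13 to 2044-05-09: 79 + 365 + 365 + 130 = 939 days (rest of 2041, 2042, 2043, to 2044-05-09 in 2044).
939 ÷ 7 = 134 full weeks with remainder 1, so 134 more Sundays after the first → 135.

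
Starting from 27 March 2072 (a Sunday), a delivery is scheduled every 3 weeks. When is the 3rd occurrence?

8 May 2072

The 3rd occurrence is 2 intervals after the first: 2 × 21 = 42 days after 27 March 2072.
March has 31 days — 4 days to the end of March leaves 38.
April has 30 days (8 left).
8 days into May → 8 May 2072.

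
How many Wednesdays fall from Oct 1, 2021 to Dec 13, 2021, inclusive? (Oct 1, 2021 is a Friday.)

Oct 1, 2021 is a Friday; the first Wednesday on or after it is Oct 6, 2021 (5 days later).
From Oct 6, 2021 to Dec 13, 2021: 25 + 30 + 13 = 68 days (rest of Oct, Nov, Dec).
68 ÷ 7 = 9 full weeks with remainder 5, so 9 more Wednesdays after the first → 10.

10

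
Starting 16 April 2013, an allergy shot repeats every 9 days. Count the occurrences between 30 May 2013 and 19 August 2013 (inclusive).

9

Occurrences land 9·i days after 16 April 2013 for i = 0, 1, 2, …
30 May 2013 is 44 days after the start; 44 ÷ 9 = 4 remainder 8; since the remainder is 8, round up to i = 5. First occurrence in the window: #6 on 31 May 2013 (5×9 = 45 days in).
19 August 2013 is 125 days after the start; 125 ÷ 9 = 13 remainder 8. Last occurrence in the window: #14 on 11 August 2013.
Occurrences #6 through #14: 9 in total.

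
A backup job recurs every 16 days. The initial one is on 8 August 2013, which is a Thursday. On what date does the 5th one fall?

11 October 2013

The 5th occurrence is 4 intervals after the first: 4 × 16 = 64 days after 8 August 2013.
August has 31 days — 23 days to the end of August leaves 41.
September has 30 days (11 left).
11 days into October → 11 October 2013.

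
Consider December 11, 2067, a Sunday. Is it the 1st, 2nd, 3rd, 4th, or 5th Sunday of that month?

2nd

Day 11 falls in week ⌈11/7⌉ of the month.
Days 1–7 hold the 1st Sunday, 8–14 the 2nd, 15–21 the 3rd, 22–28 the 4th, 29–31 the 5th.
11 is in the range for the 2nd.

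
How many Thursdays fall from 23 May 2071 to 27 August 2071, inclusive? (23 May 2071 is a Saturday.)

14

23 May 2071 is a Saturday; the first Thursday on or after it is 28 May 2071 (5 days later).
From 28 May 2071 to 27 August 2071: 3 + 30 + 31 + 27 = 91 days (rest of May, June, July, August).
91 ÷ 7 = 13 full weeks with remainder 0, so 13 more Thursdays after the first → 14.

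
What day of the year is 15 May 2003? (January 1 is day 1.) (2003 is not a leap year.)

135

Days in months before May: 31 + 28 + 31 + 30 = 120.
Plus 15 days into May → day 135.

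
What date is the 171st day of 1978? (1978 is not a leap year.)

1978-06-20

January has 31 days (171 − 31 = 140 remain).
February has 28 days (140 − 28 = 112 remain).
March has 31 days (112 − 31 = 81 remain).
April has 30 days (81 − 30 = 51 remain).
May has 31 days (51 − 31 = 20 remain).
20 into June → June 20.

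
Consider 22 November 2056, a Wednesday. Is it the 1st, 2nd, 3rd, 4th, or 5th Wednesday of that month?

Day 22 falls in week ⌈22/7⌉ of the month.
Days 1–7 hold the 1st Wednesday, 8–14 the 2nd, 15–21 the 3rd, 22–28 the 4th, 29–31 the 5th.
22 is in the range for the 4th.

4th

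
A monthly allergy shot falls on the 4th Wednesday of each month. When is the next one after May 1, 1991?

May 22, 1991

May 1991 starts on a Wednesday; its first Wednesday is the 1st, so the 4th Wednesday is the 22nd — May 22, 1991.
May 22, 1991 is after May 1, 1991, so that is the next one.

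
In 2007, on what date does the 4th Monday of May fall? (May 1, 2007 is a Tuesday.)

May 28, 2007

May 2007 begins on a Tuesday, so the first Monday is May 7 (6 days later).
The 4th Monday is 3 weeks later: 7 + 21 = 28.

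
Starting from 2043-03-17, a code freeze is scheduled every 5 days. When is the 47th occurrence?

2043-11-02

The 47th occurrence is 46 intervals after the first: 46 × 5 = 230 days after 2043-03-17.
March has 31 days — 14 days to the end of March leaves 216.
April has 30 days (186 left).
May has 31 days (155 left).
June has 30 days (125 left).
July has 31 days (94 left).
August has 31 days (63 left).
September has 30 days (33 left).
October has 31 days (2 left).
2 days into November → 2043-11-02.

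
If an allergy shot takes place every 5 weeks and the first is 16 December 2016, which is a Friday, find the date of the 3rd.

24 February 2017

The 3rd occurrence is 2 intervals after the first: 2 × 35 = 70 days after 16 December 2016.
December has 31 days — 15 days to the end of December leaves 55.
January has 31 days (24 left).
24 days into February → 24 February 2017.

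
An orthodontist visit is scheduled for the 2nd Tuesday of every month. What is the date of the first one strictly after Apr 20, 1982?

Apr 1982 starts on a Thursday; its first Tuesday is the 6th, so the 2nd Tuesday is the 13th — Apr 13, 1982.
That is not after Apr 20, 1982, so look at May 1982.
May 1982 starts on a Saturday; its first Tuesday is the 4th, so the 2nd Tuesday is the 11th — May 11, 1982.

May 11, 1982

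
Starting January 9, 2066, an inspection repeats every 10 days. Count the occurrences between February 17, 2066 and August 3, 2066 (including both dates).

Occurrences land 10·i days after January 9, 2066 for i = 0, 1, 2, …
February 17, 2066 is 39 days after the start; 39 ÷ 10 = 3 remainder 9; since the remainder is 9, round up to i = 4. First occurrence in the window: #5 on February 18, 2066 (4×10 = 40 days in).
August 3, 2066 is 206 days after the start; 206 ÷ 10 = 20 remainder 6. Last occurrence in the window: #21 on July 28, 2066.
Occurrences #5 through #21: 17 in total.

17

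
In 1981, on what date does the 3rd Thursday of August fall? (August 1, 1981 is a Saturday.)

20 August 1981

August 1981 begins on a Saturday, so the first Thursday is August 6 (5 days later).
The 3rd Thursday is 2 weeks later: 6 + 14 = 20.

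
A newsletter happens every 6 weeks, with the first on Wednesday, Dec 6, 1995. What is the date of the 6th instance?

The 6th occurrence is 5 intervals after the first: 5 × 42 = 210 days after Dec 6, 1995.
Dec has 31 days — 25 days to the end of Dec leaves 185.
Jan has 31 days (154 left).
Feb has 29 days (125 left).
Mar has 31 days (94 left).
Apr has 30 days (64 left).
May has 31 days (33 left).
Jun has 30 days (3 left).
3 days into Jul → Jul 3, 1996.

Jul 3, 1996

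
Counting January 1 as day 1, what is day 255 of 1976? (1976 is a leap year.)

11 September 1976

January has 31 days (255 − 31 = 224 remain).
February has 29 days (224 − 29 = 195 remain).
March has 31 days (195 − 31 = 164 remain).
April has 30 days (164 − 30 = 134 remain).
May has 31 days (134 − 31 = 103 remain).
June has 30 days (103 − 30 = 73 remain).
July has 31 days (73 − 31 = 42 remain).
August has 31 days (42 − 31 = 11 remain).
11 into September → September 11.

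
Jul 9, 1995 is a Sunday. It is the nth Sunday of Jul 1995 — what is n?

Day 9 falls in week ⌈9/7⌉ of the month.
Days 1–7 hold the 1st Sunday, 8–14 the 2nd, 15–21 the 3rd, 22–28 the 4th, 29–31 the 5th.
9 is in the range for the 2nd.

2nd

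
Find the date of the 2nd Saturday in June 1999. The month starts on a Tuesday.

1999-06-12

June 1999 begins on a Tuesday, so the first Saturday is June 5 (4 days later).
The 2nd Saturday is 1 weeks later: 5 + 7 = 12.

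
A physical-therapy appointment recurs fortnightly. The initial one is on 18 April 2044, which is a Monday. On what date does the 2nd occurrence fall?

The 2nd occurrence is 1 interval after the first: 1 × 14 = 14 days after 18 April 2044.
April has 30 days — 12 days to the end of April leaves 2.
2 days into May → 2 May 2044.

2 May 2044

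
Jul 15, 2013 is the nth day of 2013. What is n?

196

Days in months before Jul: 31 + 28 + 31 + 30 + 31 + 30 = 181.
Plus 15 days into Jul → day 196.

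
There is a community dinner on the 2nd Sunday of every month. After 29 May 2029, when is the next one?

10 June 2029

May 2029 starts on a Tuesday; its first Sunday is the 6th, so the 2nd Sunday is the 13th — 13 May 2029.
That is not after 29 May 2029, so look at June 2029.
June 2029 starts on a Friday; its first Sunday is the 3rd, so the 2nd Sunday is the 10th — 10 June 2029.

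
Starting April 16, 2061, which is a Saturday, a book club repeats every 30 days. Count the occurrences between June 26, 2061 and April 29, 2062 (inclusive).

Occurrences land 30·i days after April 16, 2061 for i = 0, 1, 2, …
June 26, 2061 is 71 days after the start; 71 ÷ 30 = 2 remainder 11; since the remainder is 11, round up to i = 3. First occurrence in the window: #4 on July 15, 2061 (3×30 = 90 days in).
April 29, 2062 is 378 days after the start; 378 ÷ 30 = 12 remainder 18. Last occurrence in the window: #13 on April 11, 2062.
Occurrences #4 through #13: 10 in total.

10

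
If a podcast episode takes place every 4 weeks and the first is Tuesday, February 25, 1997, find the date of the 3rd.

The 3rd occurrence is 2 intervals after the first: 2 × 28 = 56 days after February 25, 1997.
February has 28 days — 3 days to the end of February leaves 53.
March has 31 days (22 left).
22 days into April → April 22, 1997.

April 22, 1997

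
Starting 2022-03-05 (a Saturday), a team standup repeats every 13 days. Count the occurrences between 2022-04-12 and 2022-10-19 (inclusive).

Occurrences land 13·i days after 2022-03-05 for i = 0, 1, 2, …
2022-04-12 is 38 days after the start; 38 ÷ 13 = 2 remainder 12; since the remainder is 12, round up to i = 3. First occurrence in the window: #4 on 2022-04-13 (3×13 = 39 days in).
2022-10-19 is 228 days after the start; 228 ÷ 13 = 17 remainder 7. Last occurrence in the window: #18 on 2022-10-12.
Occurrences #4 through #18: 15 in total.

15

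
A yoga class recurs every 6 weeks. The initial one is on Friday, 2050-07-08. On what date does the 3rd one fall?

The 3rd occurrence is 2 intervals after the first: 2 × 42 = 84 days after 2050-07-08.
July has 31 days — 23 days to the end of July leaves 61.
August has 31 days (30 left).
30 days into September → 2050-09-30.

2050-09-30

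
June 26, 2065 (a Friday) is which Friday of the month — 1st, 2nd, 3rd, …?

Day 26 falls in week ⌈26/7⌉ of the month.
Days 1–7 hold the 1st Friday, 8–14 the 2nd, 15–21 the 3rd, 22–28 the 4th, 29–31 the 5th.
26 is in the range for the 4th.

4th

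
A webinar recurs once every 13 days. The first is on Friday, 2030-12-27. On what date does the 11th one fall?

2031-05-06

The 11th occurrence is 10 intervals after the first: 10 × 13 = 130 days after 2030-12-27.
December has 31 days — 4 days to the end of December leaves 126.
January has 31 days (95 left).
February has 28 days (67 left).
March has 31 days (36 left).
April has 30 days (6 left).
6 days into May → 2031-05-06.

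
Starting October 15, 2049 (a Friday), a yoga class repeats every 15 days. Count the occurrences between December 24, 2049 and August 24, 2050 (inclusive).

Occurrences land 15·i days after October 15, 2049 for i = 0, 1, 2, …
December 24, 2049 is 70 days after the start; 70 ÷ 15 = 4 remainder 10; since the remainder is 10, round up to i = 5. First occurrence in the window: #6 on December 29, 2049 (5×15 = 75 days in).
August 24, 2050 is 313 days after the start; 313 ÷ 15 = 20 remainder 13. Last occurrence in the window: #21 on August 11, 2050.
Occurrences #6 through #21: 16 in total.

16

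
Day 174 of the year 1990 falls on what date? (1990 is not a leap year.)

June 23, 1990

January has 31 days (174 − 31 = 143 remain).
February has 28 days (143 − 28 = 115 remain).
March has 31 days (115 − 31 = 84 remain).
April has 30 days (84 − 30 = 54 remain).
May has 31 days (54 − 31 = 23 remain).
23 into June → June 23.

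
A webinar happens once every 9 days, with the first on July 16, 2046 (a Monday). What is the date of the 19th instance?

The 19th occurrence is 18 intervals after the first: 18 × 9 = 162 days after July 16, 2046.
July has 31 days — 15 days to the end of July leaves 147.
August has 31 days (116 left).
September has 30 days (86 left).
October has 31 days (55 left).
November has 30 days (25 left).
25 days into December → December 25, 2046.

December 25, 2046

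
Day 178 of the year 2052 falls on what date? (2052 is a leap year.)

January has 31 days (178 − 31 = 147 remain).
February has 29 days (147 − 29 = 118 remain).
March has 31 days (118 − 31 = 87 remain).
April has 30 days (87 − 30 = 57 remain).
May has 31 days (57 − 31 = 26 remain).
26 into June → June 26.

26 June 2052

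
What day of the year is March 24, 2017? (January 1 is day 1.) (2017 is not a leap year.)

Days in months before March: 31 + 28 = 59.
Plus 24 days into March → day 83.

83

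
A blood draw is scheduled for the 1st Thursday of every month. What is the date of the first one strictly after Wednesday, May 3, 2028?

May 4, 2028

May 2028 starts on a Monday, so its 1st Thursday is May 4, 2028 (3 days in).
May 4, 2028 is after May 3, 2028, so that is the next one.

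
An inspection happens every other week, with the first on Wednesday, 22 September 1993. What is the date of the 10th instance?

The 10th occurrence is 9 intervals after the first: 9 × 14 = 126 days after 22 September 1993.
September has 30 days — 8 days to the end of September leaves 118.
October has 31 days (87 left).
November has 30 days (57 left).
December has 31 days (26 left).
26 days into January → 26 January 1994.

26 January 1994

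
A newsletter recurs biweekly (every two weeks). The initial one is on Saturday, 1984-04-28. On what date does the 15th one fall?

The 15th occurrence is 14 intervals after the first: 14 × 14 = 196 days after 1984-04-28.
April has 30 days — 2 days to the end of April leaves 194.
May has 31 days (163 left).
June has 30 days (133 left).
July has 31 days (102 left).
August has 31 days (71 left).
September has 30 days (41 left).
October has 31 days (10 left).
10 days into November → 1984-11-10.

1984-11-10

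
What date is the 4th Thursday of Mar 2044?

Mar 2044 begins on a Tuesday, so the first Thursday is Mar 3 (2 days later).
The 4th Thursday is 3 weeks later: 3 + 21 = 24.

Mar 24, 2044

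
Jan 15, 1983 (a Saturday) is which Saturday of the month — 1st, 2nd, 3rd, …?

3rd

Day 15 falls in week ⌈15/7⌉ of the month.
Days 1–7 hold the 1st Saturday, 8–14 the 2nd, 15–21 the 3rd, 22–28 the 4th, 29–31 the 5th.
15 is in the range for the 3rd.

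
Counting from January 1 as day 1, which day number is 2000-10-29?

303

Days in months before October: 31 + 29 + 31 + 30 + 31 + 30 + 31 + 31 + 30 = 274.
Plus 29 days into October → day 303.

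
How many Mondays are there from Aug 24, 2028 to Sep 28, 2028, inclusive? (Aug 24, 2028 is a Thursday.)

5

Aug 24, 2028 is a Thursday; the first Monday on or after it is Aug 28, 2028 (4 days later).
From Aug 28, 2028 to Sep 28, 2028: 3 + 28 = 31 days (rest of Aug, Sep).
31 ÷ 7 = 4 full weeks with remainder 3, so 4 more Mondays after the first → 5.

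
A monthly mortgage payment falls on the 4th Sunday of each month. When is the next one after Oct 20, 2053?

Oct 26, 2053

Oct 2053 starts on a Wednesday; its first Sunday is the 5th, so the 4th Sunday is the 26th — Oct 26, 2053.
Oct 26, 2053 is after Oct 20, 2053, so that is the next one.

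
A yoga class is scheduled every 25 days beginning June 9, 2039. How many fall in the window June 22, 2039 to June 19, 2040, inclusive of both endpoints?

Occurrences land 25·i days after June 9, 2039 for i = 0, 1, 2, …
June 22, 2039 is 13 days after the start; 13 ÷ 25 = 0 remainder 13; since the remainder is 13, round up to i = 1. First occurrence in the window: #2 on July 4, 2039 (1×25 = 25 days in).
June 19, 2040 is 376 days after the start; 376 ÷ 25 = 15 remainder 1. Last occurrence in the window: #16 on June 18, 2040.
Occurrences #2 through #16: 15 in total.

15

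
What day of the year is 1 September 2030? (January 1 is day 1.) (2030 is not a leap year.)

Days in months before September: 31 + 28 + 31 + 30 + 31 + 30 + 31 + 31 = 243.
Plus 1 day into September → day 244.

244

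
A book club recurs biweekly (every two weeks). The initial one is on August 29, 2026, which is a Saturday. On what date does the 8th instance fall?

The 8th occurrence is 7 intervals after the first: 7 × 14 = 98 days after August 29, 2026.
August has 31 days — 2 days to the end of August leaves 96.
September has 30 days (66 left).
October has 31 days (35 left).
November has 30 days (5 left).
5 days into December → December 5, 2026.

December 5, 2026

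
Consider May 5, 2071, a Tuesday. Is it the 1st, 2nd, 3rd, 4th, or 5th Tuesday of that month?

Day 5 falls in week ⌈5/7⌉ of the month.
Days 1–7 hold the 1st Tuesday, 8–14 the 2nd, 15–21 the 3rd, 22–28 the 4th, 29–31 the 5th.
5 is in the range for the 1st.

1st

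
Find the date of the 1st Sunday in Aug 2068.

The first Sunday of Aug 2068 is Aug 5.

Aug 5, 2068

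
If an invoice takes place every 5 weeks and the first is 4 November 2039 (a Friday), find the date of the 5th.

23 March 2040

The 5th occurrence is 4 intervals after the first: 4 × 35 = 140 days after 4 November 2039.
November has 30 days — 26 days to the end of November leaves 114.
December has 31 days (83 left).
January has 31 days (52 left).
February has 29 days (23 left).
23 days into March → 23 March 2040.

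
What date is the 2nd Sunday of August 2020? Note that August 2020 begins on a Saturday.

August 2020 begins on a Saturday, so the first Sunday is August 2 (1 day later).
The 2nd Sunday is 1 weeks later: 2 + 7 = 9.

9 August 2020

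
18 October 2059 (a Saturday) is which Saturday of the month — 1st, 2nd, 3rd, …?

Day 18 falls in week ⌈18/7⌉ of the month.
Days 1–7 hold the 1st Saturday, 8–14 the 2nd, 15–21 the 3rd, 22–28 the 4th, 29–31 the 5th.
18 is in the range for the 3rd.

3rd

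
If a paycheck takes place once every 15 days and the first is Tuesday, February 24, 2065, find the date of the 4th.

April 10, 2065

The 4th occurrence is 3 intervals after the first: 3 × 15 = 45 days after February 24, 2065.
February has 28 days — 4 days to the end of February leaves 41.
March has 31 days (10 left).
10 days into April → April 10, 2065.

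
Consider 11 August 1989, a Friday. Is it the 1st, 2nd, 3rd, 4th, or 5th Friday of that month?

2nd

Day 11 falls in week ⌈11/7⌉ of the month.
Days 1–7 hold the 1st Friday, 8–14 the 2nd, 15–21 the 3rd, 22–28 the 4th, 29–31 the 5th.
11 is in the range for the 2nd.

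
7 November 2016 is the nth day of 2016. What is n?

312

Days in months before November: 31 + 29 + 31 + 30 + 31 + 30 + 31 + 31 + 30 + 31 = 305.
Plus 7 days into November → day 312.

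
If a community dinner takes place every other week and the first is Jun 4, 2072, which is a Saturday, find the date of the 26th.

The 26th occurrence is 25 intervals after the first: 25 × 14 = 350 days after Jun 4, 2072.
Jun has 30 days — 26 days to the end of Jun leaves 324.
Jul has 31 days (293 left).
Aug has 31 days (262 left).
Sep has 30 days (232 left).
Oct has 31 days (201 left).
Nov has 30 days (171 left).
Dec has 31 days (140 left).
Jan has 31 days (109 left).
Feb has 28 days (81 left).
Mar has 31 days (50 left).
Apr has 30 days (20 left).
20 days into May → May 20, 2073.

May 20, 2073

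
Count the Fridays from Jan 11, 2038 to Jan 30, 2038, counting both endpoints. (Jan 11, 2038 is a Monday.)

3

Jan 11, 2038 is a Monday; the first Friday on or after it is Jan 15, 2038 (4 days later).
From Jan 15, 2038 to Jan 30, 2038 is 30 − 15 = 15 days.
15 ÷ 7 = 2 full weeks with remainder 1, so 2 more Fridays after the first → 3.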